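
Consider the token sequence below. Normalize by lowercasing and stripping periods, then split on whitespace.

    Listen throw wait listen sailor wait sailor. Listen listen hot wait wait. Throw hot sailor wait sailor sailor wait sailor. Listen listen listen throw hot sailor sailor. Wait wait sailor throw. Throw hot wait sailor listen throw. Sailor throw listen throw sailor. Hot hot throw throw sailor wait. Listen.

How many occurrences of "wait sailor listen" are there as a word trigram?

3

Scanning the 47 overlapping trigram windows for "wait sailor listen":
  position 6–8: wait sailor listen
  position 19–21: wait sailor listen
  position 34–36: wait sailor listen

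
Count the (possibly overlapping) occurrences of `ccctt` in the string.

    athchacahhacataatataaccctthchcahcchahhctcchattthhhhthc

1

Sliding a length-5 window over the 54 characters (50 positions):
  position 22–26: ccctt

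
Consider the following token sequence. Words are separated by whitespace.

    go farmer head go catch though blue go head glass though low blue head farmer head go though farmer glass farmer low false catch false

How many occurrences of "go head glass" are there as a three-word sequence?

Scanning the 23 overlapping trigram windows for "go head glass":
  position 8–10: go head glass

1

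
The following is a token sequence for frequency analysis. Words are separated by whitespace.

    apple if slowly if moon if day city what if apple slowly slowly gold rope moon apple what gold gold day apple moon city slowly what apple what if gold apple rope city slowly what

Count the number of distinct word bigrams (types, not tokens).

30

35 tokens → 34 bigram windows in total.
Repeated bigrams (each contributes count−1 duplicates):
  apple what: 2
  city slowly: 2
  slowly what: 2
  what if: 2
4 duplicate windows → 34 − 4 = 30 distinct.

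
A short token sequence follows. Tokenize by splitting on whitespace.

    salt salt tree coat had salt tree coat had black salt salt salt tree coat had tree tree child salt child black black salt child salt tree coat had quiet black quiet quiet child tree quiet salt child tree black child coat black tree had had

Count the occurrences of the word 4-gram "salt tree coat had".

Scanning the 43 overlapping 4-gram windows for "salt tree coat had":
  position 2–5: salt tree coat had
  position 6–9: salt tree coat had
  position 13–16: salt tree coat had
  position 26–29: salt tree coat had

4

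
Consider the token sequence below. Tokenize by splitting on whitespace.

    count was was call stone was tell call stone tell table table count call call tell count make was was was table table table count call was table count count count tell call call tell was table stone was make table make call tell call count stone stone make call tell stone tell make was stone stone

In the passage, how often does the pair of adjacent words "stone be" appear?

0

Scanning the 56 overlapping bigram windows for "stone be":
  (none found)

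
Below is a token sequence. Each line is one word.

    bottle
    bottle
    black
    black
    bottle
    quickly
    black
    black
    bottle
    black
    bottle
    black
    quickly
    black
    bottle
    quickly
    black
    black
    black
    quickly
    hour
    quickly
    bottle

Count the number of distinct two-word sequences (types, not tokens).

23 tokens → 22 bigram windows in total.
Repeated bigrams (each contributes count−1 duplicates):
  black black: 4
  black bottle: 4
  bottle black: 3
  quickly black: 3
  black quickly: 2
  bottle quickly: 2
12 duplicate windows → 22 − 12 = 10 distinct.

10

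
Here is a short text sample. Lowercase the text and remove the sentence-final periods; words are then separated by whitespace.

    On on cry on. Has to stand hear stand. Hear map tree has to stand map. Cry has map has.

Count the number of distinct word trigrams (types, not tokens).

17

20 tokens → 18 trigram windows in total.
Repeated trigrams (each contributes count−1 duplicates):
  has to stand: 2
1 duplicate windows → 18 − 1 = 17 distinct.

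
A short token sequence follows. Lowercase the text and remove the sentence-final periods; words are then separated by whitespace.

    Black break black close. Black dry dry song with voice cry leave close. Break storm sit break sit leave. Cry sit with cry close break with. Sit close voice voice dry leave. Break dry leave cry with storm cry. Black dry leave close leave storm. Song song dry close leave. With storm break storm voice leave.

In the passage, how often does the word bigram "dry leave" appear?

3

Scanning the 55 overlapping bigram windows for "dry leave":
  position 31–32: dry leave
  position 34–35: dry leave
  position 41–42: dry leave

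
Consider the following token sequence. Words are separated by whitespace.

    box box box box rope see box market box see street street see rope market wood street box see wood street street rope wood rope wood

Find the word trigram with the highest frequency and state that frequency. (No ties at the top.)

"box box box", 2 times

Trigram frequencies (highest first):
  box box box: 2
  box box rope: 1
  box rope see: 1
  rope see box: 1
  see box market: 1
  box market box: 1
  … (17 more, each ≤ 1)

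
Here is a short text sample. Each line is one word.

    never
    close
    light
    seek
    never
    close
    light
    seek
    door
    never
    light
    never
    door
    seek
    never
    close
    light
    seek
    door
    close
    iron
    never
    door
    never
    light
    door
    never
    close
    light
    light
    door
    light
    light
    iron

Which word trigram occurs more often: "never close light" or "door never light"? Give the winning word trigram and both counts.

"never close light" (4 vs 2)

"never close light": 4 occurrences
"door never light": 2 occurrences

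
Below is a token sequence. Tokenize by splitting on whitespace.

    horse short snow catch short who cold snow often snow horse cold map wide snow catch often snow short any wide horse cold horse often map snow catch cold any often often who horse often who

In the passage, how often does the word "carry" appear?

0

Scanning the 36 tokens for "carry":
  (none found)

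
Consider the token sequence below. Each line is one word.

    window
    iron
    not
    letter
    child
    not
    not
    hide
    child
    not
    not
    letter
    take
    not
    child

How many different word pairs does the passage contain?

11

15 tokens → 14 bigram windows in total.
Repeated bigrams (each contributes count−1 duplicates):
  child not: 2
  not letter: 2
  not not: 2
3 duplicate windows → 14 − 3 = 11 distinct.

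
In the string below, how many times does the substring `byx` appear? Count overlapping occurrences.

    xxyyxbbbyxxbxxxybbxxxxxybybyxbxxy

Sliding a length-3 window over the 33 characters (31 positions):
  position 8–10: byx
  position 27–29: byx

2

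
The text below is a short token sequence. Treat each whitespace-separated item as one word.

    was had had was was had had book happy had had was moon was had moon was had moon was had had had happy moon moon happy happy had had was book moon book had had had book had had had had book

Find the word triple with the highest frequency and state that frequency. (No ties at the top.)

"had had had", 4 times

Trigram frequencies (highest first):
  had had had: 4
  was had had: 3
  had had was: 3
  had had book: 3
  moon was had: 3
  happy had had: 2
  … (20 more, each ≤ 2)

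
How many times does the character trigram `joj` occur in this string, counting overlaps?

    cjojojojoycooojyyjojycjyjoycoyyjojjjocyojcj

5

Sliding a length-3 window over the 43 characters (41 positions):
  position 2–4: joj
  position 4–6: joj
  position 6–8: joj
  position 18–20: joj
  position 32–34: joj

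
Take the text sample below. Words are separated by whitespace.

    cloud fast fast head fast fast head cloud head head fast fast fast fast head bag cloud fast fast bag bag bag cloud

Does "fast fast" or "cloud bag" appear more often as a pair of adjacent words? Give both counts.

"fast fast": 6 occurrences
"cloud bag": 0 occurrences

"fast fast" (6 vs 0)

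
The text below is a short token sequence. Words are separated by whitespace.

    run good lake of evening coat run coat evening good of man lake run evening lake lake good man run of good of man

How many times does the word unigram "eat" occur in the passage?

Scanning the 24 tokens for "eat":
  (none found)

0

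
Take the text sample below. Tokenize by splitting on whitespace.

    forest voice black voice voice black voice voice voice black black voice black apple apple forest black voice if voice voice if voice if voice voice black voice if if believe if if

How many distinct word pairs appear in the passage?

14

33 tokens → 32 bigram windows in total.
Repeated bigrams (each contributes count−1 duplicates):
  black voice: 5
  voice black: 5
  voice voice: 5
  voice if: 4
  if voice: 3
  if if: 2
18 duplicate windows → 32 − 18 = 14 distinct.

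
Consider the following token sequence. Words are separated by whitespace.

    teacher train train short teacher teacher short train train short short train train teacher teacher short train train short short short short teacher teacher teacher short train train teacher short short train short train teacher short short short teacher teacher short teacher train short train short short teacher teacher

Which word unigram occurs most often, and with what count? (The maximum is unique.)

Unigram frequencies (highest first):
  short: 20
  teacher: 15
  train: 14

"short", 20 times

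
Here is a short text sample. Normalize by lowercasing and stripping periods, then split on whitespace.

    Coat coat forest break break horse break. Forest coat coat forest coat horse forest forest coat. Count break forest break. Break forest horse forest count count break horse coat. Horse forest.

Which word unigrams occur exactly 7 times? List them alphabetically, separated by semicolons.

break; coat

Unigram counts meeting the condition (exactly 7 times):
  break: 7
  coat: 7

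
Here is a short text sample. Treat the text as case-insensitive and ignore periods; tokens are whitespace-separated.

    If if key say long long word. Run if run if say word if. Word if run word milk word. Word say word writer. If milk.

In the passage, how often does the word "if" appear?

7

Scanning the 26 tokens for "if":
  position 1: if
  position 2: if
  position 9: if
  position 11: if
  position 14: if
  position 16: if
  position 25: if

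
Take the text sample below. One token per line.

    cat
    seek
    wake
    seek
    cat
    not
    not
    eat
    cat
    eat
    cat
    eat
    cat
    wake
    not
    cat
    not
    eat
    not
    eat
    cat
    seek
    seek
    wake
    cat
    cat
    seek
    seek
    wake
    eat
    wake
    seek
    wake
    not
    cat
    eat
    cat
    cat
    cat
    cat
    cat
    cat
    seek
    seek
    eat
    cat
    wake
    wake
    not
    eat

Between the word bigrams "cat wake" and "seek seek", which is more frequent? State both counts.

"cat wake": 2 occurrences
"seek seek": 3 occurrences

"seek seek" (3 vs 2)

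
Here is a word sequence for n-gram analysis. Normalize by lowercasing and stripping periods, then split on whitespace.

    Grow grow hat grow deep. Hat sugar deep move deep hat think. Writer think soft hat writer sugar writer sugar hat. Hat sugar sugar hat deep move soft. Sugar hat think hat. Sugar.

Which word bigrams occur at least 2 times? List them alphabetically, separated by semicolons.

Bigram counts meeting the condition (at least 2 times):
  deep hat: 2
  deep move: 2
  hat sugar: 3
  hat think: 2
  sugar hat: 3
  writer sugar: 2

deep hat; deep move; hat sugar; hat think; sugar hat; writer sugar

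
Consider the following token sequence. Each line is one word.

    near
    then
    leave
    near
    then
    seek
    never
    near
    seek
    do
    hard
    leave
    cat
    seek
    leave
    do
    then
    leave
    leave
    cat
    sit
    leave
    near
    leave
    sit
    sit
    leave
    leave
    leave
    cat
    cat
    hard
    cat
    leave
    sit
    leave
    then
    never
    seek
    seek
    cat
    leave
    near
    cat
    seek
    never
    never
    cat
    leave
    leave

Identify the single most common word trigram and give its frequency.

Trigram frequencies (highest first):
  leave leave cat: 2
  near then leave: 1
  then leave near: 1
  leave near then: 1
  near then seek: 1
  then seek never: 1
  … (41 more, each ≤ 1)

"leave leave cat", 2 times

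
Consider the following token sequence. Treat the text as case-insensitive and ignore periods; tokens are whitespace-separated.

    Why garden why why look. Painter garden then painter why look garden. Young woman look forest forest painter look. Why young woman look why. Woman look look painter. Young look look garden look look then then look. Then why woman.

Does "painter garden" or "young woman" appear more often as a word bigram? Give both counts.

"painter garden": 1 occurrence
"young woman": 2 occurrences

"young woman" (2 vs 1)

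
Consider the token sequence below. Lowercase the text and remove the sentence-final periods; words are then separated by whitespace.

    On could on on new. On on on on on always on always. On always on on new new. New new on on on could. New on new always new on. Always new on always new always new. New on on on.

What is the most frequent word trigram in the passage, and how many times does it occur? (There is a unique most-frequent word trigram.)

"on on on", 5 times

Trigram frequencies (highest first):
  on on on: 5
  new on on: 3
  on always on: 3
  on on new: 2
  always on always: 2
  new new new: 2
  … (18 more, each ≤ 2)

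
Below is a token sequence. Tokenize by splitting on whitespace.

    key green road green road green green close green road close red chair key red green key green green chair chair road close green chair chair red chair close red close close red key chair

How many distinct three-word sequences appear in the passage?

35 tokens → 33 trigram windows in total.
Repeated trigrams (each contributes count−1 duplicates):
  green chair chair: 2
  green road green: 2
2 duplicate windows → 33 − 2 = 31 distinct.

31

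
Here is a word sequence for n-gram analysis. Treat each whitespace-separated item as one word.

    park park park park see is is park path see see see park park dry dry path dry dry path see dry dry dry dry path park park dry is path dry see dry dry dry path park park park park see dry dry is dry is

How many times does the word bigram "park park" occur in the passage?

Scanning the 46 overlapping bigram windows for "park park":
  position 1–2: park park
  position 2–3: park park
  position 3–4: park park
  position 13–14: park park
  position 27–28: park park
  position 38–39: park park
  position 39–40: park park
  position 40–41: park park

8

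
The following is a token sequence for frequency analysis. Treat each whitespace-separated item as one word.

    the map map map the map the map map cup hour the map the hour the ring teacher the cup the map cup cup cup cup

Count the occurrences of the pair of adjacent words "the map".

5

Scanning the 25 overlapping bigram windows for "the map":
  position 1–2: the map
  position 5–6: the map
  position 7–8: the map
  position 12–13: the map
  position 21–22: the map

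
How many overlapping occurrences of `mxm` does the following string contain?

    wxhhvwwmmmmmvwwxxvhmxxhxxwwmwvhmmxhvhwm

0

Sliding a length-3 window over the 39 characters (37 positions):
  (no match at any position)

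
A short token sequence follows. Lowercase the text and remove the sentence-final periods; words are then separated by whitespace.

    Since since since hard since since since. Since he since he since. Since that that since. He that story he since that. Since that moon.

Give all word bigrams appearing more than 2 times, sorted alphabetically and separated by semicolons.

he since; since he; since since; since that

Bigram counts meeting the condition (more than 2 times):
  he since: 3
  since he: 3
  since since: 6
  since that: 3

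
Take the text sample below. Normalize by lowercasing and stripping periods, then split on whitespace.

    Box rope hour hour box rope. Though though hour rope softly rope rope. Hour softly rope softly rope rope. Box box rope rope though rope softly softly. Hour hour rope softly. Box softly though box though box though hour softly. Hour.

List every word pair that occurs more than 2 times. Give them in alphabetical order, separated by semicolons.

box rope; rope rope; rope softly; softly rope

Bigram counts meeting the condition (more than 2 times):
  box rope: 3
  rope rope: 3
  rope softly: 4
  softly rope: 3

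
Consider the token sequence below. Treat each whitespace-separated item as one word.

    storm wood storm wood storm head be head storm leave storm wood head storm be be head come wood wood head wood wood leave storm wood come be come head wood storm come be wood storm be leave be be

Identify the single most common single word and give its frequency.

"wood", 10 times

Unigram frequencies (highest first):
  wood: 10
  storm: 9
  be: 8
  head: 6
  come: 4
  leave: 3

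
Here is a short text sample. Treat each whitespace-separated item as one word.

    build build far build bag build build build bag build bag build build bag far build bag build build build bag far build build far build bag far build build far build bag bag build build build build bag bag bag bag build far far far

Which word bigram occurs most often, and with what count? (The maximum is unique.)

Bigram frequencies (highest first):
  build build: 11
  build bag: 9
  far build: 6
  bag build: 6
  build far: 4
  bag bag: 4
  … (2 more, each ≤ 3)

"build build", 11 times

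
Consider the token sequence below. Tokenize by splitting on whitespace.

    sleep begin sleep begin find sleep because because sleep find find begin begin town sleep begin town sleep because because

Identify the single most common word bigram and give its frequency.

Bigram frequencies (highest first):
  sleep begin: 3
  sleep because: 2
  because because: 2
  begin town: 2
  town sleep: 2
  begin sleep: 1
  … (7 more, each ≤ 1)

"sleep begin", 3 times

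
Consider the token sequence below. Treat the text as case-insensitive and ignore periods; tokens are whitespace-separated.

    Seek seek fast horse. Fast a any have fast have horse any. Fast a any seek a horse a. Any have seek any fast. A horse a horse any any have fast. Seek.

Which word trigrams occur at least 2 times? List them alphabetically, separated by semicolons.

a any have; a horse a; any fast a; any have fast; fast a any

Trigram counts meeting the condition (at least 2 times):
  a any have: 2
  a horse a: 2
  any fast a: 2
  any have fast: 2
  fast a any: 2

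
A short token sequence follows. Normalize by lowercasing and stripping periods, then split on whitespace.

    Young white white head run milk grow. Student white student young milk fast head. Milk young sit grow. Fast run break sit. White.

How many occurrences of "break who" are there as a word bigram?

Scanning the 22 overlapping bigram windows for "break who":
  (none found)

0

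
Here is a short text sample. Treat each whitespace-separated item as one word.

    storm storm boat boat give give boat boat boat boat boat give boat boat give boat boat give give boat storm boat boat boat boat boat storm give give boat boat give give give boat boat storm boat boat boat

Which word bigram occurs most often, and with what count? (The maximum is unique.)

"boat boat", 15 times

Bigram frequencies (highest first):
  boat boat: 15
  give boat: 6
  boat give: 5
  give give: 5
  storm boat: 3
  boat storm: 3
  … (2 more, each ≤ 1)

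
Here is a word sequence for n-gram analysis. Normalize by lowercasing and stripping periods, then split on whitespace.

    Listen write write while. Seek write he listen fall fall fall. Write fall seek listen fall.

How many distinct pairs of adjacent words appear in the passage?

16 tokens → 15 bigram windows in total.
Repeated bigrams (each contributes count−1 duplicates):
  fall fall: 2
  listen fall: 2
2 duplicate windows → 15 − 2 = 13 distinct.

13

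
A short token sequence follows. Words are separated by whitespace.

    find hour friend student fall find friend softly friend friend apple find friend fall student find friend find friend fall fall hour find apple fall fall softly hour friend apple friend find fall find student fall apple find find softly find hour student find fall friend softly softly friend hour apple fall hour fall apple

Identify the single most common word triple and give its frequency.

Trigram frequencies (highest first):
  find friend fall: 2
  find hour friend: 1
  hour friend student: 1
  friend student fall: 1
  student fall find: 1
  fall find friend: 1
  … (46 more, each ≤ 1)

"find friend fall", 2 times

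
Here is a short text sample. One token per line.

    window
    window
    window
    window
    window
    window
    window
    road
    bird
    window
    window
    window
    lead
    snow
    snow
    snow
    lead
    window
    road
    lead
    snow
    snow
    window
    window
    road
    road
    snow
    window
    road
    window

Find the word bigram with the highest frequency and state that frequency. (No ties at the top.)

"window window", 9 times

Bigram frequencies (highest first):
  window window: 9
  window road: 4
  snow snow: 3
  lead snow: 2
  snow window: 2
  road bird: 1
  … (8 more, each ≤ 1)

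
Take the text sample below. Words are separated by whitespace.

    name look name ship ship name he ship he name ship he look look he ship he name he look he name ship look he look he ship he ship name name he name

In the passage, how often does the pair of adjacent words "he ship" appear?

4

Scanning the 33 overlapping bigram windows for "he ship":
  position 7–8: he ship
  position 15–16: he ship
  position 27–28: he ship
  position 29–30: he ship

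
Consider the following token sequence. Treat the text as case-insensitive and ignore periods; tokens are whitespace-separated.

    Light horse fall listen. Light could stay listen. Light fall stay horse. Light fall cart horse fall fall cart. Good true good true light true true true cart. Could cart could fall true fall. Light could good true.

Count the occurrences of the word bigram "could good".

Scanning the 37 overlapping bigram windows for "could good":
  position 36–37: could good

1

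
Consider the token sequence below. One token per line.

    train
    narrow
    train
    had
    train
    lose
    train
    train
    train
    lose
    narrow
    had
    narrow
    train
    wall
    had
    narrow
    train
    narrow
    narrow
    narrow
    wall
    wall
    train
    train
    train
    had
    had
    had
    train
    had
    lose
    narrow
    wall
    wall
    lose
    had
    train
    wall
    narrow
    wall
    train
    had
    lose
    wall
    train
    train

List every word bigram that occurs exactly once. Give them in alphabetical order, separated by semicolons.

lose had; lose train; lose wall; narrow had; wall had; wall lose; wall narrow

Bigram counts meeting the condition (exactly once):
  lose had: 1
  lose train: 1
  lose wall: 1
  narrow had: 1
  wall had: 1
  wall lose: 1
  wall narrow: 1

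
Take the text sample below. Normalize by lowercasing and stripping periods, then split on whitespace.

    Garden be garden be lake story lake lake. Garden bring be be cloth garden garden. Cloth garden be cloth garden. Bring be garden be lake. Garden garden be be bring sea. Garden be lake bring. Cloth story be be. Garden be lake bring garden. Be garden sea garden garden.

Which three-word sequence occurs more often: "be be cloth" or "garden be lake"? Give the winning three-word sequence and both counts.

"be be cloth": 1 occurrence
"garden be lake": 4 occurrences

"garden be lake" (4 vs 1)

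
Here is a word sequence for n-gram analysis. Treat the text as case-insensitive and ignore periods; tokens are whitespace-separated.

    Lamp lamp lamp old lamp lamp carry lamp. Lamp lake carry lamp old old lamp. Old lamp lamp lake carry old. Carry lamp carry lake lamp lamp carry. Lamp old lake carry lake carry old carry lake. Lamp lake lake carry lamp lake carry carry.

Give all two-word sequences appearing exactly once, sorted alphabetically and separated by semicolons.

Bigram counts meeting the condition (exactly once):
  carry carry: 1
  lake lake: 1
  old lake: 1
  old old: 1

carry carry; lake lake; old lake; old old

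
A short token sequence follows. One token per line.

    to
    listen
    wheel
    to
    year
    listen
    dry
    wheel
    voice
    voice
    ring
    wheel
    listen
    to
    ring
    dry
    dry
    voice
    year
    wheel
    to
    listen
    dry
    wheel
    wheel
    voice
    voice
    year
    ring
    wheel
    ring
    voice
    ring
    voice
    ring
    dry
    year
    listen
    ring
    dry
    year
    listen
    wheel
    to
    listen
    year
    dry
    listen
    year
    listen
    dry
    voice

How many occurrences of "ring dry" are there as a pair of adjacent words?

3

Scanning the 51 overlapping bigram windows for "ring dry":
  position 15–16: ring dry
  position 35–36: ring dry
  position 39–40: ring dry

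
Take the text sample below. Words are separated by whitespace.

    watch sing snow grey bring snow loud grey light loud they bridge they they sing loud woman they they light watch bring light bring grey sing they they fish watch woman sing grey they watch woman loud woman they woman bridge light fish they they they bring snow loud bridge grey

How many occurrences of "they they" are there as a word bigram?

Scanning the 50 overlapping bigram windows for "they they":
  position 13–14: they they
  position 18–19: they they
  position 27–28: they they
  position 44–45: they they
  position 45–46: they they

5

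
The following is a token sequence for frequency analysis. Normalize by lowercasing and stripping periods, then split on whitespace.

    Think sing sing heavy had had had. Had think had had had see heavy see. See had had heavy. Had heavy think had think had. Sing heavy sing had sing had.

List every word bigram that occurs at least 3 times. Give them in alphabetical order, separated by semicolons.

had had; think had

Bigram counts meeting the condition (at least 3 times):
  had had: 6
  think had: 3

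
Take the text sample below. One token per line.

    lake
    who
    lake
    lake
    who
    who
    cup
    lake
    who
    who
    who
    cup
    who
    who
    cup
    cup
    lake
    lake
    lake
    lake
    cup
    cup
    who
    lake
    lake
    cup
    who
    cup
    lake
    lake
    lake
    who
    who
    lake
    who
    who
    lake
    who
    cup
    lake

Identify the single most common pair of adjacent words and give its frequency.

Bigram frequencies (highest first):
  lake lake: 7
  lake who: 6
  who who: 6
  who cup: 5
  who lake: 4
  cup lake: 4
  … (3 more, each ≤ 3)

"lake lake", 7 times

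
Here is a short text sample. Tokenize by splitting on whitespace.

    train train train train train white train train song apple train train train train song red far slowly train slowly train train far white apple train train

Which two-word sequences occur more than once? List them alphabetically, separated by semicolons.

Bigram counts meeting the condition (more than once):
  apple train: 2
  slowly train: 2
  train song: 2
  train train: 10

apple train; slowly train; train song; train train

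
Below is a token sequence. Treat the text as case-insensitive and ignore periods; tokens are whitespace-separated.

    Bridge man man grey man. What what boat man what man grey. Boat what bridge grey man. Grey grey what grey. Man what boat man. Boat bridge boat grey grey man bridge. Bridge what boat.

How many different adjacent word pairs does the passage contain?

23

35 tokens → 34 bigram windows in total.
Repeated bigrams (each contributes count−1 duplicates):
  grey man: 4
  man grey: 3
  man what: 3
  what boat: 3
  boat man: 2
  grey grey: 2
11 duplicate windows → 34 − 11 = 23 distinct.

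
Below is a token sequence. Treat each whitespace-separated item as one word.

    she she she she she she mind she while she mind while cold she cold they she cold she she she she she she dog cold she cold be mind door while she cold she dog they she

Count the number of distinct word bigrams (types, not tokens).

38 tokens → 37 bigram windows in total.
Repeated bigrams (each contributes count−1 duplicates):
  she she: 10
  cold she: 4
  she cold: 4
  she dog: 2
  she mind: 2
  they she: 2
  while she: 2
19 duplicate windows → 37 − 19 = 18 distinct.

18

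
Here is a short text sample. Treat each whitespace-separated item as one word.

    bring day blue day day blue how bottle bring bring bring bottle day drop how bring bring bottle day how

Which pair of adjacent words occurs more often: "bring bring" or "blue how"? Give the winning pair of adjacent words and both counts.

"bring bring": 3 occurrences
"blue how": 1 occurrence

"bring bring" (3 vs 1)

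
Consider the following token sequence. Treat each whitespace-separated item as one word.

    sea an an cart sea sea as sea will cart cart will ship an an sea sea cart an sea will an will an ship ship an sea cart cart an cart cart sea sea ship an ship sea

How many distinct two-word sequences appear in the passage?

39 tokens → 38 bigram windows in total.
Repeated bigrams (each contributes count−1 duplicates):
  an sea: 3
  cart cart: 3
  sea sea: 3
  ship an: 3
  an an: 2
  an cart: 2
  an ship: 2
  cart an: 2
  … (4 more repeated)
16 duplicate windows → 38 − 16 = 22 distinct.

22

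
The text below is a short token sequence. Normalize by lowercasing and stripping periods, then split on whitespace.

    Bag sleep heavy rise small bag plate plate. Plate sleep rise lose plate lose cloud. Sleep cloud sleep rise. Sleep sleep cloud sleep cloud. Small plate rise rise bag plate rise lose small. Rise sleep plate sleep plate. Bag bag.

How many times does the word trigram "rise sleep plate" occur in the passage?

1

Scanning the 38 overlapping trigram windows for "rise sleep plate":
  position 34–36: rise sleep plate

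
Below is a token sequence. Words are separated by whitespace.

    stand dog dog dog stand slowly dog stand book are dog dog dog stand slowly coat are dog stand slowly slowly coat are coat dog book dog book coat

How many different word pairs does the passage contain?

16

29 tokens → 28 bigram windows in total.
Repeated bigrams (each contributes count−1 duplicates):
  dog dog: 4
  dog stand: 4
  stand slowly: 3
  are dog: 2
  coat are: 2
  dog book: 2
  slowly coat: 2
12 duplicate windows → 28 − 12 = 16 distinct.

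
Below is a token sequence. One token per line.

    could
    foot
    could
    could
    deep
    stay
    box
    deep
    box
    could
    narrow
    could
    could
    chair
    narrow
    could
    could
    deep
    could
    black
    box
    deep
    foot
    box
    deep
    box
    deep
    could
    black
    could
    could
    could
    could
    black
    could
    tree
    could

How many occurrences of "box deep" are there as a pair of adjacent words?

Scanning the 36 overlapping bigram windows for "box deep":
  position 7–8: box deep
  position 21–22: box deep
  position 24–25: box deep
  position 26–27: box deep

4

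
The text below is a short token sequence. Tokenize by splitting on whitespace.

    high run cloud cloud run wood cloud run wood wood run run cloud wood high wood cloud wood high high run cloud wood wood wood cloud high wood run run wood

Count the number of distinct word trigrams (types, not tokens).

31 tokens → 29 trigram windows in total.
Repeated trigrams (each contributes count−1 duplicates):
  cloud run wood: 2
  cloud wood high: 2
  high run cloud: 2
  run cloud wood: 2
  wood run run: 2
5 duplicate windows → 29 − 5 = 24 distinct.

24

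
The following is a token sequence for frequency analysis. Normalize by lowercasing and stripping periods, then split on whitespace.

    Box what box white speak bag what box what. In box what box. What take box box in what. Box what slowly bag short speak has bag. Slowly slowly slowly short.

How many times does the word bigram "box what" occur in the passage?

5

Scanning the 30 overlapping bigram windows for "box what":
  position 1–2: box what
  position 8–9: box what
  position 11–12: box what
  position 13–14: box what
  position 20–21: box what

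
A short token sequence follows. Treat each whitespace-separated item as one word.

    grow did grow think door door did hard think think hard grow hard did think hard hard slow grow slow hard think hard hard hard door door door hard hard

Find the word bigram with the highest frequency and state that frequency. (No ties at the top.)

Bigram frequencies (highest first):
  hard hard: 4
  door door: 3
  think hard: 3
  hard think: 2
  grow did: 1
  did grow: 1
  … (15 more, each ≤ 1)

"hard hard", 4 times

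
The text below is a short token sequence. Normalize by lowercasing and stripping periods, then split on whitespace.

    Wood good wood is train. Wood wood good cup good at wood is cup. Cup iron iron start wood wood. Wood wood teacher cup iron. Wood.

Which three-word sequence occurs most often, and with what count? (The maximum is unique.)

"wood wood wood", 2 times

Trigram frequencies (highest first):
  wood wood wood: 2
  wood good wood: 1
  good wood is: 1
  wood is train: 1
  is train wood: 1
  train wood wood: 1
  … (17 more, each ≤ 1)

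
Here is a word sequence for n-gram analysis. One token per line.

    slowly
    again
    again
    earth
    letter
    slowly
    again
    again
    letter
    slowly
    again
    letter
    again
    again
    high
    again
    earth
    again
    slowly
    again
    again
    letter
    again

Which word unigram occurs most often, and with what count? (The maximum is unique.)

"again", 12 times

Unigram frequencies (highest first):
  again: 12
  slowly: 4
  letter: 4
  earth: 2
  high: 1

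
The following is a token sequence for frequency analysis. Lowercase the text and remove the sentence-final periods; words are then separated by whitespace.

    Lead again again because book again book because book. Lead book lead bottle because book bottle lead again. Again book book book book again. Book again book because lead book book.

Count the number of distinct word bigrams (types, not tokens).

15

31 tokens → 30 bigram windows in total.
Repeated bigrams (each contributes count−1 duplicates):
  again book: 4
  book book: 4
  because book: 3
  book again: 3
  again again: 2
  book because: 2
  book lead: 2
  lead again: 2
  … (1 more repeated)
15 duplicate windows → 30 − 15 = 15 distinct.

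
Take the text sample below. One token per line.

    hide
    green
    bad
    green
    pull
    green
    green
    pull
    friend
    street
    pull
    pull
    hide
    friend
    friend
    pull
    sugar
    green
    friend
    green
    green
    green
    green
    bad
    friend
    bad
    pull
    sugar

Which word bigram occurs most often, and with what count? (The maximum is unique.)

Bigram frequencies (highest first):
  green green: 4
  green bad: 2
  green pull: 2
  pull sugar: 2
  hide green: 1
  bad green: 1
  … (15 more, each ≤ 1)

"green green", 4 times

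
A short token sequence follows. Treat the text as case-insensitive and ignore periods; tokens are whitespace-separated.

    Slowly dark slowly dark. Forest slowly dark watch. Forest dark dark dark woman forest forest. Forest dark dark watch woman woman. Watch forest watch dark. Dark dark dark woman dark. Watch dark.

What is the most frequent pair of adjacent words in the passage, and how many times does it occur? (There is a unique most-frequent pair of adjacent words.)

"dark dark", 6 times

Bigram frequencies (highest first):
  dark dark: 6
  slowly dark: 3
  dark watch: 3
  watch forest: 2
  forest dark: 2
  dark woman: 2
  … (11 more, each ≤ 2)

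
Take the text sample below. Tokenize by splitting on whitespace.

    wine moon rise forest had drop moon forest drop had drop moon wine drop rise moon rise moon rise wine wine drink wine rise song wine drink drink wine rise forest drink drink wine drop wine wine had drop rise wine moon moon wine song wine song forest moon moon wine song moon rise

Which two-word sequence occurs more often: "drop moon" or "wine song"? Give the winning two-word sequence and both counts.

"drop moon": 2 occurrences
"wine song": 3 occurrences

"wine song" (3 vs 2)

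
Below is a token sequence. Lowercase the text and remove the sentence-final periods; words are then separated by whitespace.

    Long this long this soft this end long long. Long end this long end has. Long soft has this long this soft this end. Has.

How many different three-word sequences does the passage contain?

25 tokens → 23 trigram windows in total.
Repeated trigrams (each contributes count−1 duplicates):
  long this soft: 2
  soft this end: 2
  this long this: 2
  this soft this: 2
4 duplicate windows → 23 − 4 = 19 distinct.

19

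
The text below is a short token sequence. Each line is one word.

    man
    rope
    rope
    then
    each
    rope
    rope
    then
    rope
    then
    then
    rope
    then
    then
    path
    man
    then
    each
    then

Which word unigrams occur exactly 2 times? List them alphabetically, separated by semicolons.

Unigram counts meeting the condition (exactly 2 times):
  each: 2
  man: 2

each; man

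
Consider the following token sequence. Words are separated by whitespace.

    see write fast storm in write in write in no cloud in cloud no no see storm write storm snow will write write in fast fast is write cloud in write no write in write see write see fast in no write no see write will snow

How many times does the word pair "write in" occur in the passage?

4

Scanning the 46 overlapping bigram windows for "write in":
  position 6–7: write in
  position 8–9: write in
  position 23–24: write in
  position 33–34: write in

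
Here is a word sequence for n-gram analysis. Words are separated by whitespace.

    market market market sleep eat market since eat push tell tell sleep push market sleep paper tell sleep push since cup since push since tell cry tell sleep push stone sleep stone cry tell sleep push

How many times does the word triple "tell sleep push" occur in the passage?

4

Scanning the 34 overlapping trigram windows for "tell sleep push":
  position 11–13: tell sleep push
  position 17–19: tell sleep push
  position 27–29: tell sleep push
  position 34–36: tell sleep push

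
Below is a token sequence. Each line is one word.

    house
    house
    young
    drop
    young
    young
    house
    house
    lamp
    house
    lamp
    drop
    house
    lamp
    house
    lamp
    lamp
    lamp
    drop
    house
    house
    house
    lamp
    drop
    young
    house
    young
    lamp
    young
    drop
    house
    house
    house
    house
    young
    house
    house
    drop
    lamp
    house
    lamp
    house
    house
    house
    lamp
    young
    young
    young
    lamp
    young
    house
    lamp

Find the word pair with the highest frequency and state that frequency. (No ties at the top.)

Bigram frequencies (highest first):
  house house: 10
  house lamp: 8
  young house: 4
  lamp house: 4
  house young: 3
  young young: 3
  … (9 more, each ≤ 3)

"house house", 10 times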